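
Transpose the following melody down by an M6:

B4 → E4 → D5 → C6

D4 G3 F4 Eb5

A major sixth down from B4 gives D4.
E4: a sixth down reaches G, and 9 semitones makes it G3.
D5 down a major sixth is F4.
C6: a sixth down reaches E, and 9 semitones makes it Eb5.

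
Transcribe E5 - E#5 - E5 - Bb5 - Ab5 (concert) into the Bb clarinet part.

F#5 F##5 F#5 C6 Bb5

Written C4 sounds as Bb3 on the Bb clarinet, so concert pitches are written a major second up.
E5 → F#5
E#5 → F##5
E5 → F#5
Bb5 → C6
Ab5 → Bb5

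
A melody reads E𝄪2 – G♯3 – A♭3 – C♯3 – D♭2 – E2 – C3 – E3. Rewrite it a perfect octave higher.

E##3 G#4 Ab4 C#4 Db3 E3 C4 E4

A perfect octave up from E##2 gives E##3.
G#3 up a perfect octave is G#4.
Ab3: an octave up reaches A, and 12 semitones makes it Ab4.
C#3 up a perfect octave is C#4.
Db2 up a perfect octave is Db3.
A perfect octave up from E2 gives E3.
C3: an octave up reaches C, and 12 semitones makes it C4.
E3 up a perfect octave is E4.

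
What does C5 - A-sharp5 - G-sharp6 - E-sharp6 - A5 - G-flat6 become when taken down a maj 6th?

Eb4 C#5 B5 G#5 C5 Bbb5

C5 becomes Eb4
A#5 becomes C#5
G#6 becomes B5
E#6 becomes G#5
A5 becomes C5
Gb6 becomes Bbb5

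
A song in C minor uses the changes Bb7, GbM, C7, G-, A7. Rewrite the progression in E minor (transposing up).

D7 BbM E7 B- C#7

C minor up to E minor is a major third; each chord root moves by that interval while the quality stays the same.
Bb7: root Bb up a major third → D, giving D7.
GbM: root Gb up a major third → Bb, giving BbM.
C7: root C up a major third → E, giving E7.
G-: root G up a major third → B, giving B-.
A7: root A up a major third → C#, giving C#7.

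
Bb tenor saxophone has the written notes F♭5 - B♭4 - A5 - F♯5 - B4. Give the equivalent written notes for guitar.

First find concert pitch: the Bb tenor saxophone sounds a major ninth below written, so F♭5 B♭4 A5 F♯5 B4 sounds Ebb4 Ab3 G4 E4 A3.
Then write for guitar: it sounds a perfect octave below written, so the part must be a perfect octave above concert.
Ebb4 → Ebb5
Ab3 → Ab4
G4 → G5
E4 → E5
A3 → A4

Ebb5 Ab4 G5 E5 A4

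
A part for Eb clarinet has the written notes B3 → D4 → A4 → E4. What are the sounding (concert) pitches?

D4 F4 C5 G4

Written C4 on the Eb clarinet sounds as Eb4, a minor third higher; apply that shift to every note.
B3 becomes D4
D4 becomes F4
A4 becomes C5
E4 becomes G4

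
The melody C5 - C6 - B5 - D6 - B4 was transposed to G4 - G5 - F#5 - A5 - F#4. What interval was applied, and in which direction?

down a perfect fourth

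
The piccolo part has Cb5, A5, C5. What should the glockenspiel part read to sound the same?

First find concert pitch: the piccolo sounds a perfect octave above written, so Cb5 A5 C5 sounds Cb6 A6 C6.
Then write for glockenspiel: it sounds a perfect fifteenth above written, so the part must be a perfect fifteenth below concert.
Cb6 → Cb4
A6 → A4
C6 → C4

Cb4 A4 C4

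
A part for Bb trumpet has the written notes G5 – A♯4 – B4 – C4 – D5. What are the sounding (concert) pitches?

The Bb trumpet sounds a major second below written, so transpose each written note down a major second.
G5 → F5
A#4 → G#4
B4 → A4
C4 → Bb3
D5 → C5

F5 G#4 A4 Bb3 C5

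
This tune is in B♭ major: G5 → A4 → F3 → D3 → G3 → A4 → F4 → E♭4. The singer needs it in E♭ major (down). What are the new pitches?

C5 D4 Bb2 G2 C3 D4 Bb3 Ab3

From B♭ down to E♭ is a perfect fifth; apply that to each pitch.
G5 gives C5
A4 gives D4
F3 gives Bb2
D3 gives G2
G3 gives C3
A4 gives D4
F4 gives Bb3
Eb4 gives Ab3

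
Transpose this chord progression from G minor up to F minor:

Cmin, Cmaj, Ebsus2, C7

G minor up to F minor is a minor seventh; each chord root moves by that interval while the quality stays the same.
Cmin: root C up a minor seventh → Bb, giving Bbmin.
Cmaj: root C up a minor seventh → Bb, giving Bbmaj.
Ebsus2: root Eb up a minor seventh → Db, giving Dbsus2.
C7: root C up a minor seventh → Bb, giving Bb7.

Bbmin Bbmaj Dbsus2 Bb7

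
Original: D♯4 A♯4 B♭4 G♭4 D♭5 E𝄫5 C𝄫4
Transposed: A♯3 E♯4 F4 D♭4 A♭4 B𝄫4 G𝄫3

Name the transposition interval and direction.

Take the first pair: D#4 → A#3. D to A spans 4 letter names, so the interval is some kind of fourth.
A#3 to D#4 is 5 semitones, which makes it a perfect fourth; the second version is lower, so the direction is down.
Checking another pair — Cbb4 → Gbb3 — gives the same interval.

down a perfect fourth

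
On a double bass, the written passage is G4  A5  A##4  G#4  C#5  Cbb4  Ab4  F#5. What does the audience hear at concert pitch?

The double bass sounds a perfect octave below written, so transpose each written note down a perfect octave.
G4 becomes G3
A5 becomes A4
A##4 becomes A##3
G#4 becomes G#3
C#5 becomes C#4
Cbb4 becomes Cbb3
Ab4 becomes Ab3
F#5 becomes F#4

G3 A4 A##3 G#3 C#4 Cbb3 Ab3 F#4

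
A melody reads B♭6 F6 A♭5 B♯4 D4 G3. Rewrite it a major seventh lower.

Cb6 Gb5 Bbb4 C#4 Eb3 Ab2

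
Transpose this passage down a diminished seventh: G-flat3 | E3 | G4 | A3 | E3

A2 F##2 A#3 B#2 F##2

Gb3 becomes A2
E3 becomes F##2
G4 becomes A#3
A3 becomes B#2
E3 becomes F##2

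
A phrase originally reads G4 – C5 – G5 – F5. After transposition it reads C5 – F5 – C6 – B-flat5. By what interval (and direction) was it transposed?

From G4 to C5 is 4 letter names — a fourth of some quality.
G4 to C5 is 5 semitones, which makes it a perfect fourth; the second version is higher, so the direction is up.
Checking another pair — F5 → Bb5 — gives the same interval.

up a perfect fourth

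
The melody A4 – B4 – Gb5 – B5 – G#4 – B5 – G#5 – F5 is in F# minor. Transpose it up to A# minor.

C#5 D#5 Bb5 D#6 B#4 D#6 B#5 A5

From F# up to A# is a major third; apply that to each pitch.
A4 becomes C#5
B4 becomes D#5
Gb5 becomes Bb5
B5 becomes D#6
G#4 becomes B#4
B5 becomes D#6
G#5 becomes B#5
F5 becomes A5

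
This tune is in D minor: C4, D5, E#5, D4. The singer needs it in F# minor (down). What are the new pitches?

E3 F#4 G##4 F#3

D minor to F# minor down is a minor sixth, so every note moves down by that interval.
C4 gives E3
D5 gives F#4
E#5 gives G##4
D4 gives F#3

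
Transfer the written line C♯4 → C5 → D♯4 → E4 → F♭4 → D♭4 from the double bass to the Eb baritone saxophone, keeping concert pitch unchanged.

A#4 A5 B#4 C#5 Db5 Bb4

First find concert pitch: the double bass sounds a perfect octave below written, so C♯4 C5 D♯4 E4 F♭4 D♭4 sounds C#3 C4 D#3 E3 Fb3 Db3.
Then write for Eb baritone saxophone: it sounds a major thirteenth below written, so the part must be a major thirteenth above concert.
C#3 → A#4
C4 → A5
D#3 → B#4
E3 → C#5
Fb3 → Db5
Db3 → Bb4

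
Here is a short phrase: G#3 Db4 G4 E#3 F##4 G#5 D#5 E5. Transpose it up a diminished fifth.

D4 Abb4 Db5 B3 C#5 D6 A5 Bb5

G#3: a fifth up reaches D, and 6 semitones makes it D4.
A diminished fifth up from Db4 gives Abb4.
A diminished fifth up from G4 gives Db5.
E#3 up a diminished fifth is B3.
F##4 up a diminished fifth is C#5.
G#5 up a diminished fifth is D6.
D#5 up a diminished fifth is A5.
E5: a fifth up reaches B, and 6 semitones makes it Bb5.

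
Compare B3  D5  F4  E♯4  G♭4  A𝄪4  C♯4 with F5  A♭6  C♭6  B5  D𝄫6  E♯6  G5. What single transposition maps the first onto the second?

From B3 to F5 is 12 letter names — a twelfth of some quality.
B3 to F5 is 18 semitones, which makes it a diminished twelfth; the second version is higher, so the direction is up.
Checking another pair — C#4 → G5 — gives the same interval.

up a diminished twelfth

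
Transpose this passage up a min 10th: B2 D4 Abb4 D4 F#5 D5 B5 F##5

B2 -> D4
D4 -> F5
Abb4 -> Cbb6
D4 -> F5
F#5 -> A6
D5 -> F6
B5 -> D7
F##5 -> A#6

D4 F5 Cbb6 F5 A6 F6 D7 A#6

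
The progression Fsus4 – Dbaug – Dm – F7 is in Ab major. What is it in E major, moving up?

Ab major up to E major is an augmented fifth; each chord root moves by that interval while the quality stays the same.
Fsus4: root F up an augmented fifth → C#, giving C#sus4.
Dbaug: root Db up an augmented fifth → A, giving Aaug.
Dm: root D up an augmented fifth → A#, giving A#m.
F7: root F up an augmented fifth → C#, giving C#7.

C#sus4 Aaug A#m C#7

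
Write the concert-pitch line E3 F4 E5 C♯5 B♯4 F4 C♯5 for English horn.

Written C4 sounds as F3 on the English horn, so concert pitches are written a perfect fifth up.
E3 → B3
F4 → C5
E5 → B5
C#5 → G#5
B#4 → F##5
F4 → C5
C#5 → G#5

B3 C5 B5 G#5 F##5 C5 G#5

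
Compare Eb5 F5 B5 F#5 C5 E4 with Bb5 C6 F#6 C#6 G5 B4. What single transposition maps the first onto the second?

up a perfect fifth

From Eb5 to Bb5 is 5 letter names — a fifth of some quality.
Eb5 to Bb5 is 7 semitones, which makes it a perfect fifth; the second version is higher, so the direction is up.
Checking another pair — E4 → B4 — gives the same interval.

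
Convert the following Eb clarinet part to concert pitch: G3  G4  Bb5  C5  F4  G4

Written C4 on the Eb clarinet sounds as Eb4, a minor third higher; apply that shift to every note.
G3 → Bb3
G4 → Bb4
Bb5 → Db6
C5 → Eb5
F4 → Ab4
G4 → Bb4

Bb3 Bb4 Db6 Eb5 Ab4 Bb4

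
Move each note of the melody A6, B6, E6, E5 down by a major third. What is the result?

F6 G6 C6 C5

A6 to F6
B6 to G6
E6 to C6
E5 to C5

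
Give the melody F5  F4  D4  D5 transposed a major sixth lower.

Ab4 Ab3 F3 F4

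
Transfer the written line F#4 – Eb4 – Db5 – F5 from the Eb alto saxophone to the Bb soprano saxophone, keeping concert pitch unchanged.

First find concert pitch: the Eb alto saxophone sounds a major sixth below written, so F#4 Eb4 Db5 F5 sounds A3 Gb3 Fb4 Ab4.
Then write for Bb soprano saxophone: it sounds a major second below written, so the part must be a major second above concert.
A3 → B3
Gb3 → Ab3
Fb4 → Gb4
Ab4 → Bb4

B3 Ab3 Gb4 Bb4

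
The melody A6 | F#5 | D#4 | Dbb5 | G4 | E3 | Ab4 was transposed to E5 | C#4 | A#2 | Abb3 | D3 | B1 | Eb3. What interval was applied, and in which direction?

down a perfect eleventh

From A6 to E5 is 11 letter names — an eleventh of some quality.
E5 to A6 is 17 semitones, which makes it a perfect eleventh; the second version is lower, so the direction is down.
Checking another pair — Ab4 → Eb3 — gives the same interval.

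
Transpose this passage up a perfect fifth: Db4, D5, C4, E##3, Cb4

Ab4 A5 G4 B##3 Gb4

Db4 -> Ab4
D5 -> A5
C4 -> G4
E##3 -> B##3
Cb4 -> Gb4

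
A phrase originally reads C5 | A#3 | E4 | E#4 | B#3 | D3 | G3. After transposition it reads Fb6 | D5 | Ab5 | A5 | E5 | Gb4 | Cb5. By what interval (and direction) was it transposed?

up a diminished eleventh

Take the first pair: C5 → Fb6. C to F spans 11 letter names, so the interval is some kind of eleventh.
C5 to Fb6 is 16 semitones, which makes it a diminished eleventh; the second version is higher, so the direction is up.
Checking another pair — G3 → Cb5 — gives the same interval.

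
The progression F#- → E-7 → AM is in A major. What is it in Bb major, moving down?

A major down to Bb major is a major seventh; each chord root moves by that interval while the quality stays the same.
F#-: root F# down a major seventh → G, giving G-.
E-7: root E down a major seventh → F, giving F-7.
AM: root A down a major seventh → Bb, giving BbM.

G- F-7 BbM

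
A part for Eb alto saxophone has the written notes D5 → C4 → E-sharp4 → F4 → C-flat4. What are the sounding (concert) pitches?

Written C4 on the Eb alto saxophone sounds as Eb3, a major sixth lower; apply that shift to every note.
D5 gives F4
C4 gives Eb3
E#4 gives G#3
F4 gives Ab3
Cb4 gives Ebb3

F4 Eb3 G#3 Ab3 Ebb3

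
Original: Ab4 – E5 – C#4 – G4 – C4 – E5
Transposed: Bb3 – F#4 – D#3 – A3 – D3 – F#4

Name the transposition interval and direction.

down a minor seventh

From Ab4 to Bb3 is 7 letter names — a seventh of some quality.
Bb3 to Ab4 is 10 semitones, which makes it a minor seventh; the second version is lower, so the direction is down.
Checking another pair — E5 → F#4 — gives the same interval.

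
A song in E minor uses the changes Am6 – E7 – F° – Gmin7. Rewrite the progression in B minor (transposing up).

E minor up to B minor is a perfect fifth; each chord root moves by that interval while the quality stays the same.
Am6: root A up a perfect fifth → E, giving Em6.
E7: root E up a perfect fifth → B, giving B7.
F°: root F up a perfect fifth → C, giving C°.
Gmin7: root G up a perfect fifth → D, giving Dmin7.

Em6 B7 C° Dmin7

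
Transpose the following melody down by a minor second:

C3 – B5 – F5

C3 to B2
B5 to A#5
F5 to E5

B2 A#5 E5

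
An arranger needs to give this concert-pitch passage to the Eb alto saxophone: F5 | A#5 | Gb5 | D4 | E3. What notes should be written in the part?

The Eb alto saxophone sounds a major sixth below written, so the written part must be a major sixth above concert — transpose each note up.
F5 to D6
A#5 to F##6
Gb5 to Eb6
D4 to B4
E3 to C#4

D6 F##6 Eb6 B4 C#4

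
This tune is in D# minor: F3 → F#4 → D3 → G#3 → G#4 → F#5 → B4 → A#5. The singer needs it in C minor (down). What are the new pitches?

From D# down to C is an augmented second; apply that to each pitch.
F3 -> Ebb3
F#4 -> Eb4
D3 -> Cb3
G#3 -> F3
G#4 -> F4
F#5 -> Eb5
B4 -> Ab4
A#5 -> G5

Ebb3 Eb4 Cb3 F3 F4 Eb5 Ab4 G5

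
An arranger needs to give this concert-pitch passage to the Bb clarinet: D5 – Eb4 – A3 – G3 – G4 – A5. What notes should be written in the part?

E5 F4 B3 A3 A4 B5

The Bb clarinet sounds a major second below written, so the written part must be a major second above concert — transpose each note up.
D5 becomes E5
Eb4 becomes F4
A3 becomes B3
G3 becomes A3
G4 becomes A4
A5 becomes B5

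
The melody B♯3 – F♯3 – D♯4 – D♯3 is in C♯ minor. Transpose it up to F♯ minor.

C♯ minor to F♯ minor up is a perfect fourth, so every note moves up by that interval.
B#3 -> E#4
F#3 -> B3
D#4 -> G#4
D#3 -> G#3

E#4 B3 G#4 G#3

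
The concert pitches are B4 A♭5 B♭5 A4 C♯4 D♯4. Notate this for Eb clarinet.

G#4 F5 G5 F#4 A#3 B#3

Written C4 sounds as Eb4 on the Eb clarinet, so concert pitches are written a minor third down.
B4 → G#4
Ab5 → F5
Bb5 → G5
A4 → F#4
C#4 → A#3
D#4 → B#3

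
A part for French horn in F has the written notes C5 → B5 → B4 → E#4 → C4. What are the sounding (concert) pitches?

The French horn in F sounds a perfect fifth below written, so transpose each written note down a perfect fifth.
C5 -> F4
B5 -> E5
B4 -> E4
E#4 -> A#3
C4 -> F3

F4 E5 E4 A#3 F3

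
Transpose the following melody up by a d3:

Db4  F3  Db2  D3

A diminished third up from Db4 gives Fbb4.
F3: a third up reaches A, and 2 semitones makes it Abb3.
Db2: a third up reaches F, and 2 semitones makes it Fbb2.
D3: a third up reaches F, and 2 semitones makes it Fb3.

Fbb4 Abb3 Fbb2 Fb3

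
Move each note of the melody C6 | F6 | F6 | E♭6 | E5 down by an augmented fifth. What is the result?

Fb5 Bbb5 Bbb5 Abb5 Ab4

An augmented fifth down from C6 gives Fb5.
F6: a fifth down reaches B, and 8 semitones makes it Bbb5.
An augmented fifth down from F6 gives Bbb5.
Eb6: a fifth down reaches A, and 8 semitones makes it Abb5.
E5: a fifth down reaches A, and 8 semitones makes it Ab4.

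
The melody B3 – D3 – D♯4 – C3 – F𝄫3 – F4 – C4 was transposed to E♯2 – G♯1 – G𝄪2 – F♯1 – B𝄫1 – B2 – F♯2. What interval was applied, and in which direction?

down a diminished twelfth

Take the first pair: B3 → E#2. B to E spans 12 letter names, so the interval is some kind of twelfth.
E#2 to B3 is 18 semitones, which makes it a diminished twelfth; the second version is lower, so the direction is down.
Checking another pair — C4 → F#2 — gives the same interval.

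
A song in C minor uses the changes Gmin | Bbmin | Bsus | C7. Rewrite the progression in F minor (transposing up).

Cmin Ebmin Esus F7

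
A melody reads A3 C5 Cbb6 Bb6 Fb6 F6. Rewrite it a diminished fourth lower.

A3 down a diminished fourth is E#3.
A diminished fourth down from C5 gives G#4.
Cbb6: a fourth down reaches G, and 4 semitones makes it Gb5.
A diminished fourth down from Bb6 gives F#6.
A diminished fourth down from Fb6 gives C6.
F6 down a diminished fourth is C#6.

E#3 G#4 Gb5 F#6 C6 C#6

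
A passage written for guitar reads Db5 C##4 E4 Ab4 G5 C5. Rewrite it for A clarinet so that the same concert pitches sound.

First find concert pitch: the guitar sounds a perfect octave below written, so Db5 C##4 E4 Ab4 G5 C5 sounds Db4 C##3 E3 Ab3 G4 C4.
Then write for A clarinet: it sounds a minor third below written, so the part must be a minor third above concert.
Db4 → Fb4
C##3 → E#3
E3 → G3
Ab3 → Cb4
G4 → Bb4
C4 → Eb4

Fb4 E#3 G3 Cb4 Bb4 Eb4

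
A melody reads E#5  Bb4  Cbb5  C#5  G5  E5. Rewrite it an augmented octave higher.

E##6 B5 Cb6 C##6 G#6 E#6

E#5 to E##6
Bb4 to B5
Cbb5 to Cb6
C#5 to C##6
G5 to G#6
E5 to E#6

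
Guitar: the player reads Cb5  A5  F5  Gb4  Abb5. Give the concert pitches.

Cb4 A4 F4 Gb3 Abb4

The guitar sounds a perfect octave below written, so transpose each written note down a perfect octave.
Cb5 → Cb4
A5 → A4
F5 → F4
Gb4 → Gb3
Abb5 → Abb4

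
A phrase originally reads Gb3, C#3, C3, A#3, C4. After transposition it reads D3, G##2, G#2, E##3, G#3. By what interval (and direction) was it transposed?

down a diminished fourth

Take the first pair: Gb3 → D3. G to D spans 4 letter names, so the interval is some kind of fourth.
D3 to Gb3 is 4 semitones, which makes it a diminished fourth; the second version is lower, so the direction is down.
Checking another pair — C4 → G#3 — gives the same interval.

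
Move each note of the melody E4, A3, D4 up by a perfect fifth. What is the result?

B4 E4 A4

E4: a fifth up reaches B, and 7 semitones makes it B4.
A3: a fifth up reaches E, and 7 semitones makes it E4.
A perfect fifth up from D4 gives A4.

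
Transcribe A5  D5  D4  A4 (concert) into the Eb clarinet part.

Written C4 sounds as Eb4 on the Eb clarinet, so concert pitches are written a minor third down.
A5 gives F#5
D5 gives B4
D4 gives B3
A4 gives F#4

F#5 B4 B3 F#4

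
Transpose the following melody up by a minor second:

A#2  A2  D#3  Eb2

B2 Bb2 E3 Fb2

A#2 up a minor second is B2.
A2 up a minor second is Bb2.
D#3 up a minor second is E3.
Eb2 up a minor second is Fb2.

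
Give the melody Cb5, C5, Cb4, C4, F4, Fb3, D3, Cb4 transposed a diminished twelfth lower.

Cb5 down a diminished twelfth is F3.
C5: a twelfth down reaches F, and 18 semitones makes it F#3.
A diminished twelfth down from Cb4 gives F2.
A diminished twelfth down from C4 gives F#2.
F4: a twelfth down reaches B, and 18 semitones makes it B2.
Fb3: a twelfth down reaches B, and 18 semitones makes it Bb1.
D3 down a diminished twelfth is G#1.
Cb4 down a diminished twelfth is F2.

F3 F#3 F2 F#2 B2 Bb1 G#1 F2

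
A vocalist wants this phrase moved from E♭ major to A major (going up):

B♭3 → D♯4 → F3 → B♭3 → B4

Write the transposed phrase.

E4 G##4 B3 E4 E#5

E♭ major to A major up is an augmented fourth, so every note moves up by that interval.
Bb3 gives E4
D#4 gives G##4
F3 gives B3
Bb3 gives E4
B4 gives E#5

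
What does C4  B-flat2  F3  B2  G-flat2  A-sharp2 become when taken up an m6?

C4 gives Ab4
Bb2 gives Gb3
F3 gives Db4
B2 gives G3
Gb2 gives Ebb3
A#2 gives F#3

Ab4 Gb3 Db4 G3 Ebb3 F#3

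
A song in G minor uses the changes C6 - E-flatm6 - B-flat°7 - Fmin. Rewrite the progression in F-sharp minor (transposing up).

G minor up to F-sharp minor is a major seventh; each chord root moves by that interval while the quality stays the same.
C6: root C up a major seventh → B, giving B6.
E-flatm6: root E-flat up a major seventh → D, giving Dm6.
B-flat°7: root B-flat up a major seventh → A, giving A°7.
Fmin: root F up a major seventh → E, giving Emin.

B6 Dm6 A°7 Emin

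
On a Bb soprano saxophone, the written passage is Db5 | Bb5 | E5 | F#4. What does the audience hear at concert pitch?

Cb5 Ab5 D5 E4

The Bb soprano saxophone sounds a major second below written, so transpose each written note down a major second.
Db5 becomes Cb5
Bb5 becomes Ab5
E5 becomes D5
F#4 becomes E4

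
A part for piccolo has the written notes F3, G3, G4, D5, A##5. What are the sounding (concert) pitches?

Written C4 on the piccolo sounds as C5, a perfect octave higher; apply that shift to every note.
F3 → F4
G3 → G4
G4 → G5
D5 → D6
A##5 → A##6

F4 G4 G5 D6 A##6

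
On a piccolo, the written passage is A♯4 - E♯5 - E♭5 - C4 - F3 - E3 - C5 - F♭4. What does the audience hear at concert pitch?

The piccolo sounds a perfect octave above written, so transpose each written note up a perfect octave.
A#4 becomes A#5
E#5 becomes E#6
Eb5 becomes Eb6
C4 becomes C5
F3 becomes F4
E3 becomes E4
C5 becomes C6
Fb4 becomes Fb5

A#5 E#6 Eb6 C5 F4 E4 C6 Fb5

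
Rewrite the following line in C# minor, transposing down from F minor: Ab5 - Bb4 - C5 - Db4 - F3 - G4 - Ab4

F minor to C# minor down is a diminished fourth, so every note moves down by that interval.
Ab5 -> E5
Bb4 -> F#4
C5 -> G#4
Db4 -> A3
F3 -> C#3
G4 -> D#4
Ab4 -> E4

E5 F#4 G#4 A3 C#3 D#4 E4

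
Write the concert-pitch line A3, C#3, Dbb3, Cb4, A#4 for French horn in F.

E4 G#3 Abb3 Gb4 E#5

The French horn in F sounds a perfect fifth below written, so the written part must be a perfect fifth above concert — transpose each note up.
A3 gives E4
C#3 gives G#3
Dbb3 gives Abb3
Cb4 gives Gb4
A#4 gives E#5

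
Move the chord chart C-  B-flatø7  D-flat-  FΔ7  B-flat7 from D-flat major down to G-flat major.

F- Ebø7 Gb- BbΔ7 Eb7

D-flat major down to G-flat major is a perfect fifth; each chord root moves by that interval while the quality stays the same.
C-: root C down a perfect fifth → F, giving F-.
B-flatø7: root B-flat down a perfect fifth → Eb, giving Ebø7.
D-flat-: root D-flat down a perfect fifth → Gb, giving Gb-.
FΔ7: root F down a perfect fifth → Bb, giving BbΔ7.
B-flat7: root B-flat down a perfect fifth → Eb, giving Eb7.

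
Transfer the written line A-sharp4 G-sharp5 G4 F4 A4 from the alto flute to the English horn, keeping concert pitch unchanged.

B#4 A#5 A4 G4 B4

First find concert pitch: the alto flute sounds a perfect fourth below written, so A-sharp4 G-sharp5 G4 F4 A4 sounds E#4 D#5 D4 C4 E4.
Then write for English horn: it sounds a perfect fifth below written, so the part must be a perfect fifth above concert.
E#4 → B#4
D#5 → A#5
D4 → A4
C4 → G4
E4 → B4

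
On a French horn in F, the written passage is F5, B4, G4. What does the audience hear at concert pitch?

Written C4 on the French horn in F sounds as F3, a perfect fifth lower; apply that shift to every note.
F5 to Bb4
B4 to E4
G4 to C4

Bb4 E4 C4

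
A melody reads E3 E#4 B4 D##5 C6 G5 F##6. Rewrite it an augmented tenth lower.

E3 down an augmented tenth is Cb2.
E#4 down an augmented tenth is C3.
An augmented tenth down from B4 gives Gb3.
D##5 down an augmented tenth is B3.
C6 down an augmented tenth is Abb4.
An augmented tenth down from G5 gives Ebb4.
F##6 down an augmented tenth is D5.

Cb2 C3 Gb3 B3 Abb4 Ebb4 D5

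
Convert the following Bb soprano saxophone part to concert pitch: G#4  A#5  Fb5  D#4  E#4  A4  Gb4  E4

F#4 G#5 Ebb5 C#4 D#4 G4 Fb4 D4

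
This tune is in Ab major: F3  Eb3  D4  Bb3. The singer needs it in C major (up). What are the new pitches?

Ab major to C major up is a major third, so every note moves up by that interval.
F3 -> A3
Eb3 -> G3
D4 -> F#4
Bb3 -> D4

A3 G3 F#4 D4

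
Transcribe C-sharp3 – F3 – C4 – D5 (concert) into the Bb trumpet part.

D#3 G3 D4 E5

The Bb trumpet sounds a major second below written, so the written part must be a major second above concert — transpose each note up.
C#3 → D#3
F3 → G3
C4 → D4
D5 → E5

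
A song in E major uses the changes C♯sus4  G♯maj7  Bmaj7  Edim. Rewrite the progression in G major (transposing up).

E major up to G major is a minor third; each chord root moves by that interval while the quality stays the same.
C♯sus4: root C♯ up a minor third → E, giving Esus4.
G♯maj7: root G♯ up a minor third → B, giving Bmaj7.
Bmaj7: root B up a minor third → D, giving Dmaj7.
Edim: root E up a minor third → G, giving Gdim.

Esus4 Bmaj7 Dmaj7 Gdim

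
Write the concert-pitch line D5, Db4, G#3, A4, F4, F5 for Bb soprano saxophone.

E5 Eb4 A#3 B4 G4 G5

The Bb soprano saxophone sounds a major second below written, so the written part must be a major second above concert — transpose each note up.
D5 gives E5
Db4 gives Eb4
G#3 gives A#3
A4 gives B4
F4 gives G4
F5 gives G5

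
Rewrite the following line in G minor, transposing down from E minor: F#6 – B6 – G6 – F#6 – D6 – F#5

A5 D6 Bb5 A5 F5 A4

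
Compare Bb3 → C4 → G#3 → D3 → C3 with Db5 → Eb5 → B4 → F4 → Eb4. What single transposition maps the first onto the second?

Take the first pair: Bb3 → Db5. B to D spans 10 letter names, so the interval is some kind of tenth.
Bb3 to Db5 is 15 semitones, which makes it a minor tenth; the second version is higher, so the direction is up.
Checking another pair — C3 → Eb4 — gives the same interval.

up a minor tenth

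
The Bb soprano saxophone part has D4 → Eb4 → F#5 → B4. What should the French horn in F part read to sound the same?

G4 Ab4 B5 E5

First find concert pitch: the Bb soprano saxophone sounds a major second below written, so D4 Eb4 F#5 B4 sounds C4 Db4 E5 A4.
Then write for French horn in F: it sounds a perfect fifth below written, so the part must be a perfect fifth above concert.
C4 → G4
Db4 → Ab4
E5 → B5
A4 → E5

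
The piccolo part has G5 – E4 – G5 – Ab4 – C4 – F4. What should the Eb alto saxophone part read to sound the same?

First find concert pitch: the piccolo sounds a perfect octave above written, so G5 E4 G5 Ab4 C4 F4 sounds G6 E5 G6 Ab5 C5 F5.
Then write for Eb alto saxophone: it sounds a major sixth below written, so the part must be a major sixth above concert.
G6 → E7
E5 → C#6
G6 → E7
Ab5 → F6
C5 → A5
F5 → D6

E7 C#6 E7 F6 A5 D6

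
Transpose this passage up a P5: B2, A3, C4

B2: a fifth up reaches F, and 7 semitones makes it F#3.
A3: a fifth up reaches E, and 7 semitones makes it E4.
A perfect fifth up from C4 gives G4.

F#3 E4 G4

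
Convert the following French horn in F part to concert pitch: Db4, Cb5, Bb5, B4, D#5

Gb3 Fb4 Eb5 E4 G#4

Written C4 on the French horn in F sounds as F3, a perfect fifth lower; apply that shift to every note.
Db4 to Gb3
Cb5 to Fb4
Bb5 to Eb5
B4 to E4
D#5 to G#4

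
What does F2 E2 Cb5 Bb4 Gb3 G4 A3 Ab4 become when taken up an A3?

A#2 G##2 E5 D#5 B3 B#4 C##4 C#5

F2 up an augmented third is A#2.
E2: a third up reaches G, and 5 semitones makes it G##2.
Cb5: a third up reaches E, and 5 semitones makes it E5.
Bb4: a third up reaches D, and 5 semitones makes it D#5.
An augmented third up from Gb3 gives B3.
An augmented third up from G4 gives B#4.
A3 up an augmented third is C##4.
Ab4: a third up reaches C, and 5 semitones makes it C#5.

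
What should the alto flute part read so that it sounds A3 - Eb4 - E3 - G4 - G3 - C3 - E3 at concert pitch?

D4 Ab4 A3 C5 C4 F3 A3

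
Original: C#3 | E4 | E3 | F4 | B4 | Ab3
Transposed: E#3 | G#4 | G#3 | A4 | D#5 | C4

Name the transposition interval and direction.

up a major third

From C#3 to E#3 is 3 letter names — a third of some quality.
C#3 to E#3 is 4 semitones, which makes it a major third; the second version is higher, so the direction is up.
Checking another pair — Ab3 → C4 — gives the same interval.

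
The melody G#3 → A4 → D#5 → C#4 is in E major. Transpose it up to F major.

A3 Bb4 E5 D4

E major to F major up is a minor second, so every note moves up by that interval.
G#3 becomes A3
A4 becomes Bb4
D#5 becomes E5
C#4 becomes D4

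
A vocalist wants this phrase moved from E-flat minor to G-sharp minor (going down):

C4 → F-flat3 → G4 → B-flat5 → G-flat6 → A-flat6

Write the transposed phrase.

From E-flat down to G-sharp is a diminished sixth; apply that to each pitch.
C4 to E#3
Fb3 to A2
G4 to B#3
Bb5 to D#5
Gb6 to B5
Ab6 to C#6

E#3 A2 B#3 D#5 B5 C#6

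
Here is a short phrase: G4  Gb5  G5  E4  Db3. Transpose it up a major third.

B4 Bb5 B5 G#4 F3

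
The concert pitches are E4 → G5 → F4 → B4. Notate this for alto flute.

A4 C6 Bb4 E5

Written C4 sounds as G3 on the alto flute, so concert pitches are written a perfect fourth up.
E4 to A4
G5 to C6
F4 to Bb4
B4 to E5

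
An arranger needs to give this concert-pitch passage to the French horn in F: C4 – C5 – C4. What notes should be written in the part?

G4 G5 G4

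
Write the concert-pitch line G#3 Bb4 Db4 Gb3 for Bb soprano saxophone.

The Bb soprano saxophone sounds a major second below written, so the written part must be a major second above concert — transpose each note up.
G#3 → A#3
Bb4 → C5
Db4 → Eb4
Gb3 → Ab3

A#3 C5 Eb4 Ab3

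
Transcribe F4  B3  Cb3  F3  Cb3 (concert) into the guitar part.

F5 B4 Cb4 F4 Cb4

Written C4 sounds as C3 on the guitar, so concert pitches are written a perfect octave up.
F4 to F5
B3 to B4
Cb3 to Cb4
F3 to F4
Cb3 to Cb4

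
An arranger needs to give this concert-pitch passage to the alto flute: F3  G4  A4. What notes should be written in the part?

Bb3 C5 D5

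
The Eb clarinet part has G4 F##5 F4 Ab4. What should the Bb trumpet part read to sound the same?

First find concert pitch: the Eb clarinet sounds a minor third above written, so G4 F##5 F4 Ab4 sounds Bb4 A#5 Ab4 Cb5.
Then write for Bb trumpet: it sounds a major second below written, so the part must be a major second above concert.
Bb4 → C5
A#5 → B#5
Ab4 → Bb4
Cb5 → Db5

C5 B#5 Bb4 Db5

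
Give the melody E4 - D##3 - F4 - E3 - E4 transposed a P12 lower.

A2 G##1 Bb2 A1 A2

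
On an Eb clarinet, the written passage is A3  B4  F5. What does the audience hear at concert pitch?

C4 D5 Ab5

The Eb clarinet sounds a minor third above written, so transpose each written note up a minor third.
A3 becomes C4
B4 becomes D5
F5 becomes Ab5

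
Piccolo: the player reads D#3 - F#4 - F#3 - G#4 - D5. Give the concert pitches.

The piccolo sounds a perfect octave above written, so transpose each written note up a perfect octave.
D#3 → D#4
F#4 → F#5
F#3 → F#4
G#4 → G#5
D5 → D6

D#4 F#5 F#4 G#5 D6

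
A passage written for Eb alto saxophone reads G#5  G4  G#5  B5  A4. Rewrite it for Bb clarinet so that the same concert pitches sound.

C#5 C4 C#5 E5 D4

First find concert pitch: the Eb alto saxophone sounds a major sixth below written, so G#5 G4 G#5 B5 A4 sounds B4 Bb3 B4 D5 C4.
Then write for Bb clarinet: it sounds a major second below written, so the part must be a major second above concert.
B4 → C#5
Bb3 → C4
B4 → C#5
D5 → E5
C4 → D4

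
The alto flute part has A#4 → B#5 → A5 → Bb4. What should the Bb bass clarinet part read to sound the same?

First find concert pitch: the alto flute sounds a perfect fourth below written, so A#4 B#5 A5 Bb4 sounds E#4 F##5 E5 F4.
Then write for Bb bass clarinet: it sounds a major ninth below written, so the part must be a major ninth above concert.
E#4 → F##5
F##5 → G##6
E5 → F#6
F4 → G5

F##5 G##6 F#6 G5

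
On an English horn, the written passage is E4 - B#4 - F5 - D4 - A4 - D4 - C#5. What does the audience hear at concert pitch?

Written C4 on the English horn sounds as F3, a perfect fifth lower; apply that shift to every note.
E4 becomes A3
B#4 becomes E#4
F5 becomes Bb4
D4 becomes G3
A4 becomes D4
D4 becomes G3
C#5 becomes F#4

A3 E#4 Bb4 G3 D4 G3 F#4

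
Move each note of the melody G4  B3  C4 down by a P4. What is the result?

D4 F#3 G3

G4 down a perfect fourth is D4.
A perfect fourth down from B3 gives F#3.
A perfect fourth down from C4 gives G3.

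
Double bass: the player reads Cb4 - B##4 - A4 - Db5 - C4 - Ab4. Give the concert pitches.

Written C4 on the double bass sounds as C3, a perfect octave lower; apply that shift to every note.
Cb4 gives Cb3
B##4 gives B##3
A4 gives A3
Db5 gives Db4
C4 gives C3
Ab4 gives Ab3

Cb3 B##3 A3 Db4 C3 Ab3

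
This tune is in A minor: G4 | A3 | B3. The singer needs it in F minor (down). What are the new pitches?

A minor to F minor down is a major third, so every note moves down by that interval.
G4 becomes Eb4
A3 becomes F3
B3 becomes G3

Eb4 F3 G3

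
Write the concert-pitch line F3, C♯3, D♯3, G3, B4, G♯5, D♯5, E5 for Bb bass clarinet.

G4 D#4 E#4 A4 C#6 A#6 E#6 F#6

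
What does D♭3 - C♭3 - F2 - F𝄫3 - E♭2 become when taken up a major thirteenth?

Db3 → Bb4
Cb3 → Ab4
F2 → D4
Fbb3 → Dbb5
Eb2 → C4

Bb4 Ab4 D4 Dbb5 C4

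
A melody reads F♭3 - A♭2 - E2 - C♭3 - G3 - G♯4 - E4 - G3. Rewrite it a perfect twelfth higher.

Cb5 Eb4 B3 Gb4 D5 D#6 B5 D5

Fb3 -> Cb5
Ab2 -> Eb4
E2 -> B3
Cb3 -> Gb4
G3 -> D5
G#4 -> D#6
E4 -> B5
G3 -> D5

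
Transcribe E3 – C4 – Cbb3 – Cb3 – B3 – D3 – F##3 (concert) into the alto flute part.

A3 F4 Fbb3 Fb3 E4 G3 B#3

Written C4 sounds as G3 on the alto flute, so concert pitches are written a perfect fourth up.
E3 → A3
C4 → F4
Cbb3 → Fbb3
Cb3 → Fb3
B3 → E4
D3 → G3
F##3 → B#3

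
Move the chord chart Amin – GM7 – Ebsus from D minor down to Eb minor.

Bbmin AbM7 Fbsus

D minor down to Eb minor is a major seventh; each chord root moves by that interval while the quality stays the same.
Amin: root A down a major seventh → Bb, giving Bbmin.
GM7: root G down a major seventh → Ab, giving AbM7.
Ebsus: root Eb down a major seventh → Fb, giving Fbsus.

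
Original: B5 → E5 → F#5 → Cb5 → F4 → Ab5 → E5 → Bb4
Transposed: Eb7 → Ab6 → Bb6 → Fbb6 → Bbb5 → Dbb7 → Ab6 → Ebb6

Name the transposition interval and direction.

Take the first pair: B5 → Eb7. B to E spans 11 letter names, so the interval is some kind of eleventh.
B5 to Eb7 is 16 semitones, which makes it a diminished eleventh; the second version is higher, so the direction is up.
Checking another pair — Bb4 → Ebb6 — gives the same interval.

up a diminished eleventh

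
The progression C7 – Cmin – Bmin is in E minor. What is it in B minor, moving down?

G7 Gmin F#min

E minor down to B minor is a perfect fourth; each chord root moves by that interval while the quality stays the same.
C7: root C down a perfect fourth → G, giving G7.
Cmin: root C down a perfect fourth → G, giving Gmin.
Bmin: root B down a perfect fourth → F#, giving F#min.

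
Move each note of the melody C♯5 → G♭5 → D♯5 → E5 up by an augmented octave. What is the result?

C##6 G6 D##6 E#6

C#5 becomes C##6
Gb5 becomes G6
D#5 becomes D##6
E5 becomes E#6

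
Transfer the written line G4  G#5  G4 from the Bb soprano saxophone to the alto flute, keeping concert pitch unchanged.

First find concert pitch: the Bb soprano saxophone sounds a major second below written, so G4 G#5 G4 sounds F4 F#5 F4.
Then write for alto flute: it sounds a perfect fourth below written, so the part must be a perfect fourth above concert.
F4 → Bb4
F#5 → B5
F4 → Bb4

Bb4 B5 Bb4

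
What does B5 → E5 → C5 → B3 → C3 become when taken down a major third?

G5 C5 Ab4 G3 Ab2

B5 gives G5
E5 gives C5
C5 gives Ab4
B3 gives G3
C3 gives Ab2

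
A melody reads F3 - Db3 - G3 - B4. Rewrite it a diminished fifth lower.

B2 G2 C#3 E#4

F3 becomes B2
Db3 becomes G2
G3 becomes C#3
B4 becomes E#4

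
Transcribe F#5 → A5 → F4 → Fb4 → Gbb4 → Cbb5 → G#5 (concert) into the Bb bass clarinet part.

The Bb bass clarinet sounds a major ninth below written, so the written part must be a major ninth above concert — transpose each note up.
F#5 becomes G#6
A5 becomes B6
F4 becomes G5
Fb4 becomes Gb5
Gbb4 becomes Abb5
Cbb5 becomes Dbb6
G#5 becomes A#6

G#6 B6 G5 Gb5 Abb5 Dbb6 A#6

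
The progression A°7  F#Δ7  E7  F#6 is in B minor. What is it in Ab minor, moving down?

B minor down to Ab minor is an augmented second; each chord root moves by that interval while the quality stays the same.
A°7: root A down an augmented second → Gb, giving Gb°7.
F#Δ7: root F# down an augmented second → Eb, giving EbΔ7.
E7: root E down an augmented second → Db, giving Db7.
F#6: root F# down an augmented second → Eb, giving Eb6.

Gb°7 EbΔ7 Db7 Eb6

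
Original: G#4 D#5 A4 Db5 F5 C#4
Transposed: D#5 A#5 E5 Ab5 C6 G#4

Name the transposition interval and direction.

From G#4 to D#5 is 5 letter names — a fifth of some quality.
G#4 to D#5 is 7 semitones, which makes it a perfect fifth; the second version is higher, so the direction is up.
Checking another pair — C#4 → G#4 — gives the same interval.

up a perfect fifth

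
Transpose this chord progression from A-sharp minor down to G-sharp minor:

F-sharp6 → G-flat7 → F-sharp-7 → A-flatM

E6 Fb7 E-7 GbM

A-sharp minor down to G-sharp minor is a major second; each chord root moves by that interval while the quality stays the same.
F-sharp6: root F-sharp down a major second → E, giving E6.
G-flat7: root G-flat down a major second → Fb, giving Fb7.
F-sharp-7: root F-sharp down a major second → E, giving E-7.
A-flatM: root A-flat down a major second → Gb, giving GbM.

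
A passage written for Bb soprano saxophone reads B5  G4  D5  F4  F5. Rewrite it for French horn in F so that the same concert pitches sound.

E6 C5 G5 Bb4 Bb5

First find concert pitch: the Bb soprano saxophone sounds a major second below written, so B5 G4 D5 F4 F5 sounds A5 F4 C5 Eb4 Eb5.
Then write for French horn in F: it sounds a perfect fifth below written, so the part must be a perfect fifth above concert.
A5 → E6
F4 → C5
C5 → G5
Eb4 → Bb4
Eb5 → Bb5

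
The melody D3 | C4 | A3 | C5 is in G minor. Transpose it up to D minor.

A3 G4 E4 G5

From G up to D is a perfect fifth; apply that to each pitch.
D3 -> A3
C4 -> G4
A3 -> E4
C5 -> G5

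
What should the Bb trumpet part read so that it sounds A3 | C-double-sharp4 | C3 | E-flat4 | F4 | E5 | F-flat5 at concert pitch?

B3 D##4 D3 F4 G4 F#5 Gb5

Written C4 sounds as Bb3 on the Bb trumpet, so concert pitches are written a major second up.
A3 -> B3
C##4 -> D##4
C3 -> D3
Eb4 -> F4
F4 -> G4
E5 -> F#5
Fb5 -> Gb5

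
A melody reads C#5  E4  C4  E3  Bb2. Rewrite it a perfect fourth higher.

F#5 A4 F4 A3 Eb3

C#5 up a perfect fourth is F#5.
A perfect fourth up from E4 gives A4.
C4: a fourth up reaches F, and 5 semitones makes it F4.
E3: a fourth up reaches A, and 5 semitones makes it A3.
Bb2: a fourth up reaches E, and 5 semitones makes it Eb3.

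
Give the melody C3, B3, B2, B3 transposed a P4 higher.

C3 up a perfect fourth is F3.
B3 up a perfect fourth is E4.
A perfect fourth up from B2 gives E3.
B3 up a perfect fourth is E4.

F3 E4 E3 E4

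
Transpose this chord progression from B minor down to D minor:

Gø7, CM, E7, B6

Bbø7 EbM G7 D6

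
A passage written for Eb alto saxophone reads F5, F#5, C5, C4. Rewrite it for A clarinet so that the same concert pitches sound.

First find concert pitch: the Eb alto saxophone sounds a major sixth below written, so F5 F#5 C5 C4 sounds Ab4 A4 Eb4 Eb3.
Then write for A clarinet: it sounds a minor third below written, so the part must be a minor third above concert.
Ab4 → Cb5
A4 → C5
Eb4 → Gb4
Eb3 → Gb3

Cb5 C5 Gb4 Gb3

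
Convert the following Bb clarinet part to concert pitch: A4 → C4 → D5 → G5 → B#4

G4 Bb3 C5 F5 A#4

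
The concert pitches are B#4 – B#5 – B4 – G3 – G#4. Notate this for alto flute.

Written C4 sounds as G3 on the alto flute, so concert pitches are written a perfect fourth up.
B#4 becomes E#5
B#5 becomes E#6
B4 becomes E5
G3 becomes C4
G#4 becomes C#5

E#5 E#6 E5 C4 C#5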